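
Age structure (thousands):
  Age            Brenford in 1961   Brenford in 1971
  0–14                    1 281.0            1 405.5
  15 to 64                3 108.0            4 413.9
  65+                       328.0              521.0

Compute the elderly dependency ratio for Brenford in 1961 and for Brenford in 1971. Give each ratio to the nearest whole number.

Brenford in 1961: 11
Brenford in 1971: 12

Brenford in 1961: 328.0 / 3 108.0 × 100 = 11
Brenford in 1971: 521.0 / 4 413.9 × 100 = 12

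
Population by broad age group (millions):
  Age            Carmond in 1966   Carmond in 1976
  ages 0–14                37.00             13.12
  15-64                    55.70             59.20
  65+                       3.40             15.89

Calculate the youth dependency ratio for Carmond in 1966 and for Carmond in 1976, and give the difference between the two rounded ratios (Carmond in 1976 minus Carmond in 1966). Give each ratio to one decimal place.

Carmond in 1966: 37.00 / 55.70 × 100 = 66.4
Carmond in 1976: 13.12 / 59.20 × 100 = 22.2

Carmond in 1966: 66.4
Carmond in 1976: 22.2
Difference: -44.2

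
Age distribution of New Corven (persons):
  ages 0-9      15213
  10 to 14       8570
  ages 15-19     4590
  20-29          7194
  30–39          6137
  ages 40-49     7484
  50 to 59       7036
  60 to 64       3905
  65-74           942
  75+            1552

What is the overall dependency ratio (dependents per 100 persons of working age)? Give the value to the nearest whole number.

Total dependency ratio: 72

0–14: 15213 + 8570 = 23783
15–64: 4590 + 7194 + 6137 + 7484 + 7036 + 3905 = 36346
65+: 942 + 1552 = 2494
Total dependency ratio = (23783 + 2494) / 36346 × 100 = 26277 / 36346 × 100 = 72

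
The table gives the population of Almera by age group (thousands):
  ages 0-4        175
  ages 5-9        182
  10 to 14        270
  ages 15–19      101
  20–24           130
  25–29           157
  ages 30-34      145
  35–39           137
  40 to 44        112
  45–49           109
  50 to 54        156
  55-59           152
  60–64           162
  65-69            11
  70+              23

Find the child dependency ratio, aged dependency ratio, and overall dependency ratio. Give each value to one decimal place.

Youth dependency ratio: 46.1
Old-age dependency ratio: 2.5
Total dependency ratio: 48.6

0–14: 175 + 182 + 270 = 627
15–64: 101 + 130 + 157 + 145 + 137 + 112 + 109 + 156 + 152 + 162 = 1361
65+: 11 + 23 = 34
Youth dependency ratio = 627 / 1361 × 100 = 46.1
Old-age dependency ratio = 34 / 1361 × 100 = 2.5
Total dependency ratio = (627 + 34) / 1361 × 100 = 661 / 1361 × 100 = 48.6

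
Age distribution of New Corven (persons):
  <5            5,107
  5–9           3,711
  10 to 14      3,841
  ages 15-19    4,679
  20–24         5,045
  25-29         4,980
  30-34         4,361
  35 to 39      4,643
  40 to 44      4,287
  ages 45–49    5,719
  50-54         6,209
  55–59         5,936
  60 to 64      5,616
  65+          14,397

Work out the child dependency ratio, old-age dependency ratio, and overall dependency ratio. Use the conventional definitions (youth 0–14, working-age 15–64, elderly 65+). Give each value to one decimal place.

0–14: 5,107 + 3,711 + 3,841 = 12,659
15–64: 4,679 + 5,045 + 4,980 + 4,361 + 4,643 + 4,287 + 5,719 + 6,209 + 5,936 + 5,616 = 51,475
65+: 14,397
Youth dependency ratio = 12,659 / 51,475 × 100 = 24.6
Old-age dependency ratio = 14,397 / 51,475 × 100 = 28.0
Total dependency ratio = (12,659 + 14,397) / 51,475 × 100 = 27,056 / 51,475 × 100 = 52.6

Youth dependency ratio: 24.6
Old-age dependency ratio: 28.0
Total dependency ratio: 52.6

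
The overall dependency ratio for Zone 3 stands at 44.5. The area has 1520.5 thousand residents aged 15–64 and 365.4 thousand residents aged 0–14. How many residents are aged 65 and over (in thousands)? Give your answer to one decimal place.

Aged 65 and over: 311.2

Total dependency ratio = (youth + elderly) / working-age × 100
44.5 = (365.4 + E) / 1520.5 × 100
⇒ 311.2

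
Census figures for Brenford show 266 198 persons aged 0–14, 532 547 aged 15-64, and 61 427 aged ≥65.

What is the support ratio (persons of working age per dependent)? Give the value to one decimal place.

Support ratio = 532 547 / (266 198 + 61 427) = 532 547 / 327 625 = 1.6

Support ratio: 1.6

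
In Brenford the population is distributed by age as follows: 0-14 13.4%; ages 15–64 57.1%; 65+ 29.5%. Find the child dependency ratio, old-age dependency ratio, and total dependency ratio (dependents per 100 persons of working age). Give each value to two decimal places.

Youth dependency ratio = 13.4 / 57.1 × 100 = 23.47
Old-age dependency ratio = 29.5 / 57.1 × 100 = 51.66
Total dependency ratio = (13.4 + 29.5) / 57.1 × 100 = 42.9 / 57.1 × 100 = 75.13

Youth dependency ratio: 23.47
Old-age dependency ratio: 51.66
Total dependency ratio: 75.13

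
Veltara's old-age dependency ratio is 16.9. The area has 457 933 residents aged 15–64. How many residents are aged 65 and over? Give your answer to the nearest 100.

Aged 65 and over: 77 400

Old-age dependency ratio = elderly / working-age × 100
16.9 = E / 457 933 × 100
⇒ 77 400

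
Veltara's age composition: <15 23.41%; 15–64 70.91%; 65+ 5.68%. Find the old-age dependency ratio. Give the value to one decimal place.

Old-age dependency ratio = 5.68 / 70.91 × 100 = 8.0

Old-age dependency ratio: 8.0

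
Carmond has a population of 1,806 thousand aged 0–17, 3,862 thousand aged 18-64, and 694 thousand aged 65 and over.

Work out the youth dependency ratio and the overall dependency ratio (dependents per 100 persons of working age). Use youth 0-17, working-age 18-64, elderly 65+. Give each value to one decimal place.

Youth dependency ratio: 46.8
Total dependency ratio: 64.7

Youth dependency ratio = 1,806 / 3,862 × 100 = 46.8
Total dependency ratio = (1,806 + 694) / 3,862 × 100 = 2,500 / 3,862 × 100 = 64.7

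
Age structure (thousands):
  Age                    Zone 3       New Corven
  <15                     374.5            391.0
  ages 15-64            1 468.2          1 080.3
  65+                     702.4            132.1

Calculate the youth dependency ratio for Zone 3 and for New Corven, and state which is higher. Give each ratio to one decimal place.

Zone 3: 374.5 / 1 468.2 × 100 = 25.5
New Corven: 391.0 / 1 080.3 × 100 = 36.2

Zone 3: 25.5
New Corven: 36.2
Higher: New Corven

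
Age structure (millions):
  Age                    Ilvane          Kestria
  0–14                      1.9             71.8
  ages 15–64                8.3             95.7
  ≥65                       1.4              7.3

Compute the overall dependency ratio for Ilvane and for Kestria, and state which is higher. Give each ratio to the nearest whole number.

Ilvane: (1.9 + 1.4) / 8.3 × 100 = 3.3 / 8.3 × 100 = 40
Kestria: (71.8 + 7.3) / 95.7 × 100 = 79.1 / 95.7 × 100 = 83

Ilvane: 40
Kestria: 83
Higher: Kestria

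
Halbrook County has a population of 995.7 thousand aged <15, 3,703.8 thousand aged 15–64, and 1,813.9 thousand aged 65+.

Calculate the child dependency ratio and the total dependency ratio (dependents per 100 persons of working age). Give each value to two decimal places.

Youth dependency ratio: 26.88
Total dependency ratio: 75.86

Youth dependency ratio = 995.7 / 3,703.8 × 100 = 26.88
Total dependency ratio = (995.7 + 1,813.9) / 3,703.8 × 100 = 2,809.6 / 3,703.8 × 100 = 75.86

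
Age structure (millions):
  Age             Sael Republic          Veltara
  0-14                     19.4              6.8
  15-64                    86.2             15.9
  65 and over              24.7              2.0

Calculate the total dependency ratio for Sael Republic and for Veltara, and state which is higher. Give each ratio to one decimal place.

Sael Republic: 51.2
Veltara: 55.3
Higher: Veltara

Sael Republic: (19.4 + 24.7) / 86.2 × 100 = 44.1 / 86.2 × 100 = 51.2
Veltara: (6.8 + 2.0) / 15.9 × 100 = 8.8 / 15.9 × 100 = 55.3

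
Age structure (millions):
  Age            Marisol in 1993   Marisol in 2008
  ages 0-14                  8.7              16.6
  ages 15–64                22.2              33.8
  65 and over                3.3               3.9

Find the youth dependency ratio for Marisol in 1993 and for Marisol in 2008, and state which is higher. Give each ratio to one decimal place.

Marisol in 1993: 39.2
Marisol in 2008: 49.1
Higher: Marisol in 2008

Marisol in 1993: 8.7 / 22.2 × 100 = 39.2
Marisol in 2008: 16.6 / 33.8 × 100 = 49.1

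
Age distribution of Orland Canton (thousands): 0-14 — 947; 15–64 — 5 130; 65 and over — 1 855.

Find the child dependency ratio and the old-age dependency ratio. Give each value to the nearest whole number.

Youth dependency ratio = 947 / 5 130 × 100 = 18
Old-age dependency ratio = 1 855 / 5 130 × 100 = 36

Youth dependency ratio: 18
Old-age dependency ratio: 36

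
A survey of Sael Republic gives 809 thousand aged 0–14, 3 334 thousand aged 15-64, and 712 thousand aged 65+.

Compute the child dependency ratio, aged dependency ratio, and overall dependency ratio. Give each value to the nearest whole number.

Youth dependency ratio = 809 / 3 334 × 100 = 24
Old-age dependency ratio = 712 / 3 334 × 100 = 21
Total dependency ratio = (809 + 712) / 3 334 × 100 = 1 521 / 3 334 × 100 = 46

Youth dependency ratio: 24
Old-age dependency ratio: 21
Total dependency ratio: 46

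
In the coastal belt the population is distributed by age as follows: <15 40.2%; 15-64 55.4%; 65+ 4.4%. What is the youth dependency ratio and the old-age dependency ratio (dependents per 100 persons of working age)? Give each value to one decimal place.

Youth dependency ratio: 72.6
Old-age dependency ratio: 7.9

Youth dependency ratio = 40.2 / 55.4 × 100 = 72.6
Old-age dependency ratio = 4.4 / 55.4 × 100 = 7.9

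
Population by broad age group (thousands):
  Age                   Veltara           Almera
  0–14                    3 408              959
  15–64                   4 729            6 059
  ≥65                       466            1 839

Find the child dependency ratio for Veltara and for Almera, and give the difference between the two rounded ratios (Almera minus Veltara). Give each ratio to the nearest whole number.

Veltara: 72
Almera: 16
Difference: -56

Veltara: 3 408 / 4 729 × 100 = 72
Almera: 959 / 6 059 × 100 = 16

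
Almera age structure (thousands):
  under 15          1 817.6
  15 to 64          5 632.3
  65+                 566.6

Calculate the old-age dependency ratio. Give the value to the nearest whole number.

Old-age dependency ratio: 10

Old-age dependency ratio = 566.6 / 5 632.3 × 100 = 10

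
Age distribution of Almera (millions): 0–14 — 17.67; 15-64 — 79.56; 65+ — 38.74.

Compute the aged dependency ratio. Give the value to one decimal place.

Old-age dependency ratio = 38.74 / 79.56 × 100 = 48.7

Old-age dependency ratio: 48.7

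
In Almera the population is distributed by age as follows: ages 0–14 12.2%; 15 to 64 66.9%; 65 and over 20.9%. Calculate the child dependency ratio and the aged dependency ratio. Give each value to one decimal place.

Youth dependency ratio: 18.2
Old-age dependency ratio: 31.2

Youth dependency ratio = 12.2 / 66.9 × 100 = 18.2
Old-age dependency ratio = 20.9 / 66.9 × 100 = 31.2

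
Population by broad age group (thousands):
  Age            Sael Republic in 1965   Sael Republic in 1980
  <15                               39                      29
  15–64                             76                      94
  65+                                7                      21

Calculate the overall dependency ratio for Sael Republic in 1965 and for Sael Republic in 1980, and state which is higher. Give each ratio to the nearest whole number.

Sael Republic in 1965: 61
Sael Republic in 1980: 53
Higher: Sael Republic in 1965

Sael Republic in 1965: (39 + 7) / 76 × 100 = 46 / 76 × 100 = 61
Sael Republic in 1980: (29 + 21) / 94 × 100 = 50 / 94 × 100 = 53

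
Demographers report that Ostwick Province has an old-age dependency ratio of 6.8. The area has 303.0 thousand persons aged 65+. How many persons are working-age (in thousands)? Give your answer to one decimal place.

Working-age: 4 455.9

Old-age dependency ratio = elderly / working-age × 100
6.8 = 303.0 / W × 100
⇒ 4 455.9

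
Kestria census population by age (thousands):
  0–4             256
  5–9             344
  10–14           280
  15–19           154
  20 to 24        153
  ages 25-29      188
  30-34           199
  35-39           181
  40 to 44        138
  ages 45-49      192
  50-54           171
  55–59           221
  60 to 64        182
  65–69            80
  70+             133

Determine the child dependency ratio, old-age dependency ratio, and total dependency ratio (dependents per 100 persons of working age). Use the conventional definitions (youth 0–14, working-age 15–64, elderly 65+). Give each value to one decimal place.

0–14: 256 + 344 + 280 = 880
15–64: 154 + 153 + 188 + 199 + 181 + 138 + 192 + 171 + 221 + 182 = 1,779
65+: 80 + 133 = 213
Youth dependency ratio = 880 / 1,779 × 100 = 49.5
Old-age dependency ratio = 213 / 1,779 × 100 = 12.0
Total dependency ratio = (880 + 213) / 1,779 × 100 = 1,093 / 1,779 × 100 = 61.4

Youth dependency ratio: 49.5
Old-age dependency ratio: 12.0
Total dependency ratio: 61.4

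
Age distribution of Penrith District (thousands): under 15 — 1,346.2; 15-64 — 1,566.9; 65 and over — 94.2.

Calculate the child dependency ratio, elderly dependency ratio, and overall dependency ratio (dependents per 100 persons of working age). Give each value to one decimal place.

Youth dependency ratio: 85.9
Old-age dependency ratio: 6.0
Total dependency ratio: 91.9

Youth dependency ratio = 1,346.2 / 1,566.9 × 100 = 85.9
Old-age dependency ratio = 94.2 / 1,566.9 × 100 = 6.0
Total dependency ratio = (1,346.2 + 94.2) / 1,566.9 × 100 = 1,440.4 / 1,566.9 × 100 = 91.9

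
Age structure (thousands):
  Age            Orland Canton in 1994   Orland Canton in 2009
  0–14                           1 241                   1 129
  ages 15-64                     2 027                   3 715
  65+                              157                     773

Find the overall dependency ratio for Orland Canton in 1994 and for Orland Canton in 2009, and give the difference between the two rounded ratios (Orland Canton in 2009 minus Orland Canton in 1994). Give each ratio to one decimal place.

Orland Canton in 1994: (1 241 + 157) / 2 027 × 100 = 1 398 / 2 027 × 100 = 69.0
Orland Canton in 2009: (1 129 + 773) / 3 715 × 100 = 1 902 / 3 715 × 100 = 51.2

Orland Canton in 1994: 69.0
Orland Canton in 2009: 51.2
Difference: -17.8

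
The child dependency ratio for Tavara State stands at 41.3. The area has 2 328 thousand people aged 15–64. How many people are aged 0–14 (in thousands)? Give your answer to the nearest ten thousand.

Youth dependency ratio = youth / working-age × 100
41.3 = Y / 2 328 × 100
⇒ 960

Aged 0–14: 960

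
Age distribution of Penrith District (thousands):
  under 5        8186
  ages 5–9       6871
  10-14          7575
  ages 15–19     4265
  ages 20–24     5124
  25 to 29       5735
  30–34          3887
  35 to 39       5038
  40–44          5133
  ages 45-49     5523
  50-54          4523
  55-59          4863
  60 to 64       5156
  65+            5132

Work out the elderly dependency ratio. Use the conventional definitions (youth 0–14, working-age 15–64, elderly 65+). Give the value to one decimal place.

0–14: 8186 + 6871 + 7575 = 22632
15–64: 4265 + 5124 + 5735 + 3887 + 5038 + 5133 + 5523 + 4523 + 4863 + 5156 = 49247
65+: 5132
Old-age dependency ratio = 5132 / 49247 × 100 = 10.4

Old-age dependency ratio: 10.4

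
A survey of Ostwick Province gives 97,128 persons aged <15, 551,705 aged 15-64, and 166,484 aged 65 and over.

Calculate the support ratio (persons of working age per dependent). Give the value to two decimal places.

Support ratio = 551,705 / (97,128 + 166,484) = 551,705 / 263,612 = 2.09

Support ratio: 2.09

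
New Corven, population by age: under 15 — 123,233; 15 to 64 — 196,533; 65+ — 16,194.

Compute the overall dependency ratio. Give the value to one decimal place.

Total dependency ratio = (123,233 + 16,194) / 196,533 × 100 = 139,427 / 196,533 × 100 = 70.9

Total dependency ratio: 70.9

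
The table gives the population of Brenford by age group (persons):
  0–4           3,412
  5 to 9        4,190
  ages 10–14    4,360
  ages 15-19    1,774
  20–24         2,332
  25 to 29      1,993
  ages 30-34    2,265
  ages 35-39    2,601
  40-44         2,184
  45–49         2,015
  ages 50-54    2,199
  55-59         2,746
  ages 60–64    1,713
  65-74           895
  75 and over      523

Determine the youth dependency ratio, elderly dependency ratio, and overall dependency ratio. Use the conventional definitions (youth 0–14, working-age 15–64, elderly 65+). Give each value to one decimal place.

0–14: 3,412 + 4,190 + 4,360 = 11,962
15–64: 1,774 + 2,332 + 1,993 + 2,265 + 2,601 + 2,184 + 2,015 + 2,199 + 2,746 + 1,713 = 21,822
65+: 895 + 523 = 1,418
Youth dependency ratio = 11,962 / 21,822 × 100 = 54.8
Old-age dependency ratio = 1,418 / 21,822 × 100 = 6.5
Total dependency ratio = (11,962 + 1,418) / 21,822 × 100 = 13,380 / 21,822 × 100 = 61.3

Youth dependency ratio: 54.8
Old-age dependency ratio: 6.5
Total dependency ratio: 61.3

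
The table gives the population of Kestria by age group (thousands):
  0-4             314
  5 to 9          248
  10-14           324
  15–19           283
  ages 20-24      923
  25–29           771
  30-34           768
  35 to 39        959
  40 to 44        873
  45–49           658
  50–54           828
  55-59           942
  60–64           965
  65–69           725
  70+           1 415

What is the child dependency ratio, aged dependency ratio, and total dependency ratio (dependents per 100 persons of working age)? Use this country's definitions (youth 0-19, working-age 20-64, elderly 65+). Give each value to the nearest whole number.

0–19: 314 + 248 + 324 + 283 = 1 169
20–64: 923 + 771 + 768 + 959 + 873 + 658 + 828 + 942 + 965 = 7 687
65+: 725 + 1 415 = 2 140
Youth dependency ratio = 1 169 / 7 687 × 100 = 15
Old-age dependency ratio = 2 140 / 7 687 × 100 = 28
Total dependency ratio = (1 169 + 2 140) / 7 687 × 100 = 3 309 / 7 687 × 100 = 43

Youth dependency ratio: 15
Old-age dependency ratio: 28
Total dependency ratio: 43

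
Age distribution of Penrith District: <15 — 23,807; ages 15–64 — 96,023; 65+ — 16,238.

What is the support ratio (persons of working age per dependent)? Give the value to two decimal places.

Support ratio = 96,023 / (23,807 + 16,238) = 96,023 / 40,045 = 2.40

Support ratio: 2.40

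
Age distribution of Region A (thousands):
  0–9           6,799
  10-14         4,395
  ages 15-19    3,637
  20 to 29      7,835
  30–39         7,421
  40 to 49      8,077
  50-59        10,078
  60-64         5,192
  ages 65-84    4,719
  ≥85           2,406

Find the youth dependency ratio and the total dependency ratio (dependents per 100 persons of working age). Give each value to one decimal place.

Youth dependency ratio: 26.5
Total dependency ratio: 43.4

0–14: 6,799 + 4,395 = 11,194
15–64: 3,637 + 7,835 + 7,421 + 8,077 + 10,078 + 5,192 = 42,240
65+: 4,719 + 2,406 = 7,125
Youth dependency ratio = 11,194 / 42,240 × 100 = 26.5
Total dependency ratio = (11,194 + 7,125) / 42,240 × 100 = 18,319 / 42,240 × 100 = 43.4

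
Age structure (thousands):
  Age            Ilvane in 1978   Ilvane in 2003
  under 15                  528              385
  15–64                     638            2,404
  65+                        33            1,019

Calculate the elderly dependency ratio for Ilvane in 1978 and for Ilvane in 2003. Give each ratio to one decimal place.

Ilvane in 1978: 33 / 638 × 100 = 5.2
Ilvane in 2003: 1,019 / 2,404 × 100 = 42.4

Ilvane in 1978: 5.2
Ilvane in 2003: 42.4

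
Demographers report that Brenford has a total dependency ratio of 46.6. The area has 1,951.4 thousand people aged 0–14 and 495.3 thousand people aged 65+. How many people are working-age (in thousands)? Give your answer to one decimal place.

Total dependency ratio = (youth + elderly) / working-age × 100
46.6 = (1,951.4 + 495.3) / W × 100
⇒ 5,250.4

Working-age: 5,250.4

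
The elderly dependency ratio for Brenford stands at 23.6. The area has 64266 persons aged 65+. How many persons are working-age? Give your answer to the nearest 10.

Old-age dependency ratio = elderly / working-age × 100
23.6 = 64266 / W × 100
⇒ 272310

Working-age: 272310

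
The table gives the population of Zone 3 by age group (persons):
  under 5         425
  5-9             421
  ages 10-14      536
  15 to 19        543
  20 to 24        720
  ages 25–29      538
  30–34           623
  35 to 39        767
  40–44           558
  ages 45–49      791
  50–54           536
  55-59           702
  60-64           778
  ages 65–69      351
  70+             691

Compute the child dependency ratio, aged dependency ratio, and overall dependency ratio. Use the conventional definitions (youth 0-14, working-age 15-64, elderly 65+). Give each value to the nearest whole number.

Youth dependency ratio: 21
Old-age dependency ratio: 16
Total dependency ratio: 37

0–14: 425 + 421 + 536 = 1382
15–64: 543 + 720 + 538 + 623 + 767 + 558 + 791 + 536 + 702 + 778 = 6556
65+: 351 + 691 = 1042
Youth dependency ratio = 1382 / 6556 × 100 = 21
Old-age dependency ratio = 1042 / 6556 × 100 = 16
Total dependency ratio = (1382 + 1042) / 6556 × 100 = 2424 / 6556 × 100 = 37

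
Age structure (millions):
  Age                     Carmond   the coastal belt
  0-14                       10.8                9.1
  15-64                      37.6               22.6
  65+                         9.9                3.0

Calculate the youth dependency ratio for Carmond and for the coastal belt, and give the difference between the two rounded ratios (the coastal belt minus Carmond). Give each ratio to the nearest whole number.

Carmond: 10.8 / 37.6 × 100 = 29
the coastal belt: 9.1 / 22.6 × 100 = 40

Carmond: 29
the coastal belt: 40
Difference: +11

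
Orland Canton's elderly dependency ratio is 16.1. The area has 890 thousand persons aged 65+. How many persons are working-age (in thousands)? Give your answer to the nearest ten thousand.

Working-age: 5,530

Old-age dependency ratio = elderly / working-age × 100
16.1 = 890 / W × 100
⇒ 5,530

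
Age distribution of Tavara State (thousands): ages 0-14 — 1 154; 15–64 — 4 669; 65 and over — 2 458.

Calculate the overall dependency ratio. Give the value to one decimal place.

Total dependency ratio: 77.4

Total dependency ratio = (1 154 + 2 458) / 4 669 × 100 = 3 612 / 4 669 × 100 = 77.4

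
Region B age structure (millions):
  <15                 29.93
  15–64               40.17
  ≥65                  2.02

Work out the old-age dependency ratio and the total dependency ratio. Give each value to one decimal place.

Old-age dependency ratio = 2.02 / 40.17 × 100 = 5.0
Total dependency ratio = (29.93 + 2.02) / 40.17 × 100 = 31.95 / 40.17 × 100 = 79.5

Old-age dependency ratio: 5.0
Total dependency ratio: 79.5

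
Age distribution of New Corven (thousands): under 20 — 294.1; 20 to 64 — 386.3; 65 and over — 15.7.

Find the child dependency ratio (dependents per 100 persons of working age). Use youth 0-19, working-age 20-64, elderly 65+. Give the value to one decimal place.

Youth dependency ratio = 294.1 / 386.3 × 100 = 76.1

Youth dependency ratio: 76.1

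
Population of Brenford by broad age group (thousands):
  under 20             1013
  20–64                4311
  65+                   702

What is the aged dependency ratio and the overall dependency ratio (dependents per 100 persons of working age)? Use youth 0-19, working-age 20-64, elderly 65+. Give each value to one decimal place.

Old-age dependency ratio = 702 / 4311 × 100 = 16.3
Total dependency ratio = (1013 + 702) / 4311 × 100 = 1715 / 4311 × 100 = 39.8

Old-age dependency ratio: 16.3
Total dependency ratio: 39.8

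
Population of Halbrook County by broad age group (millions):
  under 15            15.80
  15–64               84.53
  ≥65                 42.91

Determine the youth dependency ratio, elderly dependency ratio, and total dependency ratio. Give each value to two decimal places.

Youth dependency ratio: 18.69
Old-age dependency ratio: 50.76
Total dependency ratio: 69.45

Youth dependency ratio = 15.80 / 84.53 × 100 = 18.69
Old-age dependency ratio = 42.91 / 84.53 × 100 = 50.76
Total dependency ratio = (15.80 + 42.91) / 84.53 × 100 = 58.71 / 84.53 × 100 = 69.45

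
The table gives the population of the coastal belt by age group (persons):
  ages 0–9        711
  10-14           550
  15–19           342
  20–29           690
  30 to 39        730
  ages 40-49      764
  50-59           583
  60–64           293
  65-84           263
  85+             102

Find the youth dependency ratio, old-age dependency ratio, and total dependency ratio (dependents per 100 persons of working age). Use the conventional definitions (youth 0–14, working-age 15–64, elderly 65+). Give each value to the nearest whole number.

0–14: 711 + 550 = 1 261
15–64: 342 + 690 + 730 + 764 + 583 + 293 = 3 402
65+: 263 + 102 = 365
Youth dependency ratio = 1 261 / 3 402 × 100 = 37
Old-age dependency ratio = 365 / 3 402 × 100 = 11
Total dependency ratio = (1 261 + 365) / 3 402 × 100 = 1 626 / 3 402 × 100 = 48

Youth dependency ratio: 37
Old-age dependency ratio: 11
Total dependency ratio: 48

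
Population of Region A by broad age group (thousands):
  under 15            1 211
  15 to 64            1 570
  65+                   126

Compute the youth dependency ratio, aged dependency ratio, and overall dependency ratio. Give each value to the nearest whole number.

Youth dependency ratio = 1 211 / 1 570 × 100 = 77
Old-age dependency ratio = 126 / 1 570 × 100 = 8
Total dependency ratio = (1 211 + 126) / 1 570 × 100 = 1 337 / 1 570 × 100 = 85

Youth dependency ratio: 77
Old-age dependency ratio: 8
Total dependency ratio: 85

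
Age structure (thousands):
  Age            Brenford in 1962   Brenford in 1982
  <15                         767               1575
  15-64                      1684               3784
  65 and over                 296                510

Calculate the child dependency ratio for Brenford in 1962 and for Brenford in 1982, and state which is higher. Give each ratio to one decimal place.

Brenford in 1962: 45.5
Brenford in 1982: 41.6
Higher: Brenford in 1962

Brenford in 1962: 767 / 1684 × 100 = 45.5
Brenford in 1982: 1575 / 3784 × 100 = 41.6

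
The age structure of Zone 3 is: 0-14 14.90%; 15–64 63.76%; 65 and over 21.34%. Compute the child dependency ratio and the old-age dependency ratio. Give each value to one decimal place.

Youth dependency ratio: 23.4
Old-age dependency ratio: 33.5

Youth dependency ratio = 14.90 / 63.76 × 100 = 23.4
Old-age dependency ratio = 21.34 / 63.76 × 100 = 33.5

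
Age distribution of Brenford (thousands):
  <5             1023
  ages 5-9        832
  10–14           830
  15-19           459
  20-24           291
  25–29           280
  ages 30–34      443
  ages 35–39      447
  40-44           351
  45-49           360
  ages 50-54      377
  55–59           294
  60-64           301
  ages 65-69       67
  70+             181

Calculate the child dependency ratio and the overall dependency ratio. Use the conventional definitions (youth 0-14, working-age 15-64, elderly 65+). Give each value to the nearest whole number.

0–14: 1023 + 832 + 830 = 2685
15–64: 459 + 291 + 280 + 443 + 447 + 351 + 360 + 377 + 294 + 301 = 3603
65+: 67 + 181 = 248
Youth dependency ratio = 2685 / 3603 × 100 = 75
Total dependency ratio = (2685 + 248) / 3603 × 100 = 2933 / 3603 × 100 = 81

Youth dependency ratio: 75
Total dependency ratio: 81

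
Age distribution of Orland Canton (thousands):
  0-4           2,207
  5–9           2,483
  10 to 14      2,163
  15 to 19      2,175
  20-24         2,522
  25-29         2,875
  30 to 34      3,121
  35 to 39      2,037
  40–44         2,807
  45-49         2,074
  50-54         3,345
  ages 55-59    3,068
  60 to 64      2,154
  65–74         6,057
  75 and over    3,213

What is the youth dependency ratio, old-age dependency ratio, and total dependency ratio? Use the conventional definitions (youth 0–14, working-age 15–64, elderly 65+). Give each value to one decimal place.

0–14: 2,207 + 2,483 + 2,163 = 6,853
15–64: 2,175 + 2,522 + 2,875 + 3,121 + 2,037 + 2,807 + 2,074 + 3,345 + 3,068 + 2,154 = 26,178
65+: 6,057 + 3,213 = 9,270
Youth dependency ratio = 6,853 / 26,178 × 100 = 26.2
Old-age dependency ratio = 9,270 / 26,178 × 100 = 35.4
Total dependency ratio = (6,853 + 9,270) / 26,178 × 100 = 16,123 / 26,178 × 100 = 61.6

Youth dependency ratio: 26.2
Old-age dependency ratio: 35.4
Total dependency ratio: 61.6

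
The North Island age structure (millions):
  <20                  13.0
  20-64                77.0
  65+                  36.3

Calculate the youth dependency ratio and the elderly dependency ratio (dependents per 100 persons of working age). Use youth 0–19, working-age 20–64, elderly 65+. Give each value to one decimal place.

Youth dependency ratio = 13.0 / 77.0 × 100 = 16.9
Old-age dependency ratio = 36.3 / 77.0 × 100 = 47.1

Youth dependency ratio: 16.9
Old-age dependency ratio: 47.1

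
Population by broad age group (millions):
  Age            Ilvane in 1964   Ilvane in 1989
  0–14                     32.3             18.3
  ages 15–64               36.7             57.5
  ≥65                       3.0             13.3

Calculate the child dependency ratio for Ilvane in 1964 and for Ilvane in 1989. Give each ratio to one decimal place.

Ilvane in 1964: 88.0
Ilvane in 1989: 31.8

Ilvane in 1964: 32.3 / 36.7 × 100 = 88.0
Ilvane in 1989: 18.3 / 57.5 × 100 = 31.8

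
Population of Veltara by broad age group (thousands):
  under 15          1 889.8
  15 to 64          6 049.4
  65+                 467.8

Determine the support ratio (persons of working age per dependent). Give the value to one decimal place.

Support ratio = 6 049.4 / (1 889.8 + 467.8) = 6 049.4 / 2 357.6 = 2.6

Support ratio: 2.6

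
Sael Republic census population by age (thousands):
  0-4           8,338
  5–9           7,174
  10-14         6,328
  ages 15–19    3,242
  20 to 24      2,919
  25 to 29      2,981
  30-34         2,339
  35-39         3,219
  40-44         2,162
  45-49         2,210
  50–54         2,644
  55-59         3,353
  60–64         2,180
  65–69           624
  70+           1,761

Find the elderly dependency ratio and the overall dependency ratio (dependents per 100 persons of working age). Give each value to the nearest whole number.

0–14: 8,338 + 7,174 + 6,328 = 21,840
15–64: 3,242 + 2,919 + 2,981 + 2,339 + 3,219 + 2,162 + 2,210 + 2,644 + 3,353 + 2,180 = 27,249
65+: 624 + 1,761 = 2,385
Old-age dependency ratio = 2,385 / 27,249 × 100 = 9
Total dependency ratio = (21,840 + 2,385) / 27,249 × 100 = 24,225 / 27,249 × 100 = 89

Old-age dependency ratio: 9
Total dependency ratio: 89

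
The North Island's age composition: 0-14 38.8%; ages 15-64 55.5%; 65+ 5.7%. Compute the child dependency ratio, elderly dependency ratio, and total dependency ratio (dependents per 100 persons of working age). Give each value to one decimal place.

Youth dependency ratio: 69.9
Old-age dependency ratio: 10.3
Total dependency ratio: 80.2

Youth dependency ratio = 38.8 / 55.5 × 100 = 69.9
Old-age dependency ratio = 5.7 / 55.5 × 100 = 10.3
Total dependency ratio = (38.8 + 5.7) / 55.5 × 100 = 44.5 / 55.5 × 100 = 80.2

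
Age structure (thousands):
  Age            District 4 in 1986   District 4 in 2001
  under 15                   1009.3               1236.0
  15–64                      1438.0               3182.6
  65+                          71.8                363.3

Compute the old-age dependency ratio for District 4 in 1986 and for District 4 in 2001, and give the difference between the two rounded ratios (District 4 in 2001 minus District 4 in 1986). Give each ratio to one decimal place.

District 4 in 1986: 71.8 / 1438.0 × 100 = 5.0
District 4 in 2001: 363.3 / 3182.6 × 100 = 11.4

District 4 in 1986: 5.0
District 4 in 2001: 11.4
Difference: +6.4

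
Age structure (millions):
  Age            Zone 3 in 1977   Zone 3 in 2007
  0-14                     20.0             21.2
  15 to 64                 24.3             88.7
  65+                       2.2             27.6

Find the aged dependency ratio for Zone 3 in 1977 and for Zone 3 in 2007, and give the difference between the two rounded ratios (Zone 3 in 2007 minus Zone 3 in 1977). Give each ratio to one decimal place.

Zone 3 in 1977: 2.2 / 24.3 × 100 = 9.1
Zone 3 in 2007: 27.6 / 88.7 × 100 = 31.1

Zone 3 in 1977: 9.1
Zone 3 in 2007: 31.1
Difference: +22.0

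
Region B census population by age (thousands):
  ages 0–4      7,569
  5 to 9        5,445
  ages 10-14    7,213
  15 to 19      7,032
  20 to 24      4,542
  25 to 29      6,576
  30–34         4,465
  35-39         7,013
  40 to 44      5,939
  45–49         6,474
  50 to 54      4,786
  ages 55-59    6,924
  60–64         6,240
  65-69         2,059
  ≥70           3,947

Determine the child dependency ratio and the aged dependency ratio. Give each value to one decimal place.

Youth dependency ratio: 33.7
Old-age dependency ratio: 10.0

0–14: 7,569 + 5,445 + 7,213 = 20,227
15–64: 7,032 + 4,542 + 6,576 + 4,465 + 7,013 + 5,939 + 6,474 + 4,786 + 6,924 + 6,240 = 59,991
65+: 2,059 + 3,947 = 6,006
Youth dependency ratio = 20,227 / 59,991 × 100 = 33.7
Old-age dependency ratio = 6,006 / 59,991 × 100 = 10.0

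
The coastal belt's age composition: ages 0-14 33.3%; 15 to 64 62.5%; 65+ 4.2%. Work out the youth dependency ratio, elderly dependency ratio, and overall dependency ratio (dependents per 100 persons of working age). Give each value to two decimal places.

Youth dependency ratio = 33.3 / 62.5 × 100 = 53.28
Old-age dependency ratio = 4.2 / 62.5 × 100 = 6.72
Total dependency ratio = (33.3 + 4.2) / 62.5 × 100 = 37.5 / 62.5 × 100 = 60.00

Youth dependency ratio: 53.28
Old-age dependency ratio: 6.72
Total dependency ratio: 60.00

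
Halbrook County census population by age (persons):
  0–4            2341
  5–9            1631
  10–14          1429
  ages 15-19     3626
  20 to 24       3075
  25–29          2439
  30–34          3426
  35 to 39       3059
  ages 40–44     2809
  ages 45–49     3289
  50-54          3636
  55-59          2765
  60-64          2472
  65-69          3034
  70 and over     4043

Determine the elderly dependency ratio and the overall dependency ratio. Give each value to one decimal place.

0–14: 2341 + 1631 + 1429 = 5401
15–64: 3626 + 3075 + 2439 + 3426 + 3059 + 2809 + 3289 + 3636 + 2765 + 2472 = 30596
65+: 3034 + 4043 = 7077
Old-age dependency ratio = 7077 / 30596 × 100 = 23.1
Total dependency ratio = (5401 + 7077) / 30596 × 100 = 12478 / 30596 × 100 = 40.8

Old-age dependency ratio: 23.1
Total dependency ratio: 40.8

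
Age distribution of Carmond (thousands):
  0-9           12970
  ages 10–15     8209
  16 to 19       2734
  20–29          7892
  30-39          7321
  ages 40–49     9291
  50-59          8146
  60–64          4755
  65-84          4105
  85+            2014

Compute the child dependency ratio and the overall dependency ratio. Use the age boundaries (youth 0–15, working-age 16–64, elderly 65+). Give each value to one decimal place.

Youth dependency ratio: 52.8
Total dependency ratio: 68.0

0–15: 12970 + 8209 = 21179
16–64: 2734 + 7892 + 7321 + 9291 + 8146 + 4755 = 40139
65+: 4105 + 2014 = 6119
Youth dependency ratio = 21179 / 40139 × 100 = 52.8
Total dependency ratio = (21179 + 6119) / 40139 × 100 = 27298 / 40139 × 100 = 68.0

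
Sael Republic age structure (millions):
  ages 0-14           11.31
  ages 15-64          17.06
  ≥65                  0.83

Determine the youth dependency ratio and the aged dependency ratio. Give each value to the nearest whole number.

Youth dependency ratio = 11.31 / 17.06 × 100 = 66
Old-age dependency ratio = 0.83 / 17.06 × 100 = 5

Youth dependency ratio: 66
Old-age dependency ratio: 5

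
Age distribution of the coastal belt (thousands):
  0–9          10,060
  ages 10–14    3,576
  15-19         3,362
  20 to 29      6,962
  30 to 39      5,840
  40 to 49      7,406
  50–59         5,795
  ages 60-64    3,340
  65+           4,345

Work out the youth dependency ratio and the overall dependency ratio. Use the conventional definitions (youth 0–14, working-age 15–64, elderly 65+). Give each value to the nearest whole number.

Youth dependency ratio: 42
Total dependency ratio: 55

0–14: 10,060 + 3,576 = 13,636
15–64: 3,362 + 6,962 + 5,840 + 7,406 + 5,795 + 3,340 = 32,705
65+: 4,345
Youth dependency ratio = 13,636 / 32,705 × 100 = 42
Total dependency ratio = (13,636 + 4,345) / 32,705 × 100 = 17,981 / 32,705 × 100 = 55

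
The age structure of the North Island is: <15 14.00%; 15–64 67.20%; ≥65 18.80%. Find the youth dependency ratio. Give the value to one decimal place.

Youth dependency ratio: 20.8

Youth dependency ratio = 14.00 / 67.20 × 100 = 20.8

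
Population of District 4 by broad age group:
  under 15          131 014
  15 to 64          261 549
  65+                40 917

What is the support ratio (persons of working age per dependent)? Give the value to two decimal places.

Support ratio: 1.52

Support ratio = 261 549 / (131 014 + 40 917) = 261 549 / 171 931 = 1.52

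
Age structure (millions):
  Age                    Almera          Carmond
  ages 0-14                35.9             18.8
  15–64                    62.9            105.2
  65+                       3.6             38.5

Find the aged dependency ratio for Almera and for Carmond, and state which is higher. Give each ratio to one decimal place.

Almera: 3.6 / 62.9 × 100 = 5.7
Carmond: 38.5 / 105.2 × 100 = 36.6

Almera: 5.7
Carmond: 36.6
Higher: Carmond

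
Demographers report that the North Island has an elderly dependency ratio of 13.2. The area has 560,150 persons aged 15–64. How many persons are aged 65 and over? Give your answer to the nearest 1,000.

Aged 65 and over: 74,000

Old-age dependency ratio = elderly / working-age × 100
13.2 = E / 560,150 × 100
⇒ 74,000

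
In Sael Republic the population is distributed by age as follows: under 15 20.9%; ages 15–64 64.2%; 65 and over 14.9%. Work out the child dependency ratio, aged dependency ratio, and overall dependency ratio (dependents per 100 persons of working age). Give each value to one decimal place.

Youth dependency ratio = 20.9 / 64.2 × 100 = 32.6
Old-age dependency ratio = 14.9 / 64.2 × 100 = 23.2
Total dependency ratio = (20.9 + 14.9) / 64.2 × 100 = 35.8 / 64.2 × 100 = 55.8

Youth dependency ratio: 32.6
Old-age dependency ratio: 23.2
Total dependency ratio: 55.8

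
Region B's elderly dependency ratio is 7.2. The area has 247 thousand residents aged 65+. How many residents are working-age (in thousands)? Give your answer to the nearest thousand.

Old-age dependency ratio = elderly / working-age × 100
7.2 = 247 / W × 100
⇒ 3,431

Working-age: 3,431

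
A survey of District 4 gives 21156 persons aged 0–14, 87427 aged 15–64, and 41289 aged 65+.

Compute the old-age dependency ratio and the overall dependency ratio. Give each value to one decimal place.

Old-age dependency ratio: 47.2
Total dependency ratio: 71.4

Old-age dependency ratio = 41289 / 87427 × 100 = 47.2
Total dependency ratio = (21156 + 41289) / 87427 × 100 = 62445 / 87427 × 100 = 71.4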